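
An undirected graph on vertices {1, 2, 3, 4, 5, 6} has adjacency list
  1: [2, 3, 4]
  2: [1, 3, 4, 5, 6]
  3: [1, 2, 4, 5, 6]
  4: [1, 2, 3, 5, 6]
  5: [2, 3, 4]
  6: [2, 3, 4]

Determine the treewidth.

A width-3 tree decomposition is:
Bags: B1 = {2, 3, 4, 6}  B2 = {2, 3, 4, 5}  B3 = {1, 2, 3, 4}
Tree: B1–B2, B2–B3
Each bag holds 4 vertices, so the decomposition has width 3, which upper-bounds the treewidth. Conversely, {1, 2, 3, 4} is a clique of size 4, and the vertices of any clique must share a bag in every tree decomposition; so some bag has ≥ 4 vertices and tw(G) ≥ 3. The upper and lower bounds meet at 3, so that is the treewidth.

3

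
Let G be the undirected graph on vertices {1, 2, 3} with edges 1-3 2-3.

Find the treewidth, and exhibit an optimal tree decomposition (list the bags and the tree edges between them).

The largest bag has 2 vertices, giving width 1; this decomposition certifies tw(G) ≤ 1. G has an edge, so its treewidth is at least 1. Hence tw(G) = 1 exactly.

Treewidth 1.
One such decomposition:
Bags: B1 = {2, 3}  B2 = {1, 3}
Tree: B1–B2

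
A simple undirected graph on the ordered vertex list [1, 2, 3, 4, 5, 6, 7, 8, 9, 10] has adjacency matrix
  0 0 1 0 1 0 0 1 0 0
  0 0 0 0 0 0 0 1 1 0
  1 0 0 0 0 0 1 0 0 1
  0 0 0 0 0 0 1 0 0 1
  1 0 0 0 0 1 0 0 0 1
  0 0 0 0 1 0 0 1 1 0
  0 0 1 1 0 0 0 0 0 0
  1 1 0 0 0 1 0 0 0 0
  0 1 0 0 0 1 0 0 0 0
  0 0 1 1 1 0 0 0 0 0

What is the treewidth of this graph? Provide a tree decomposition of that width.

Every bag has size at most 3, so the width is 3 − 1 = 2 and tw(G) ≤ 2. Since 4–7–3–10–4 is a cycle in G, G is not acyclic. Forests are exactly the graphs of treewidth ≤ 1, so tw(G) ≥ 2. Therefore the treewidth is 2.

Treewidth 2.
Bags: B1 = {4, 7, 10}  B2 = {3, 7, 10}  B3 = {3, 5, 10}  B4 = {1, 3, 5}  B5 = {1, 5, 6}  B6 = {1, 6, 8}  B7 = {6, 8, 9}  B8 = {2, 8, 9}
Tree: B1–B2, B2–B3, B3–B4, B4–B5, B5–B6, B6–B7, B7–B8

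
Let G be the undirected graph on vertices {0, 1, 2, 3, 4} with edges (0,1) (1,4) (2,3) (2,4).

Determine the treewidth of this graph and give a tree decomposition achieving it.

The largest bag has 2 vertices, giving width 1; this decomposition certifies tw(G) ≤ 1. G has an edge, so its treewidth is at least 1. Therefore the treewidth is 1.

Treewidth 1.
One such decomposition:
Bags: B1 = {2, 3}  B2 = {2, 4}  B3 = {1, 4}  B4 = {0, 1}
Tree: B1–B2, B2–B3, B3–B4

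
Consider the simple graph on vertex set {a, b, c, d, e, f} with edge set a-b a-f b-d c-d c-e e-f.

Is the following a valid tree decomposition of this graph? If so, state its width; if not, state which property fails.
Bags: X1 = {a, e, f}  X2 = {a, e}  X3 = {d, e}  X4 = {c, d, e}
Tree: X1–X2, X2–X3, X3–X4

A tree decomposition must satisfy three properties: every vertex lies in some bag; for every edge, both endpoints lie together in some bag; and for every vertex, the bags containing it form a connected subtree. Here vertex b appears in no bag, so the decomposition is invalid.

No — vertex b appears in no bag.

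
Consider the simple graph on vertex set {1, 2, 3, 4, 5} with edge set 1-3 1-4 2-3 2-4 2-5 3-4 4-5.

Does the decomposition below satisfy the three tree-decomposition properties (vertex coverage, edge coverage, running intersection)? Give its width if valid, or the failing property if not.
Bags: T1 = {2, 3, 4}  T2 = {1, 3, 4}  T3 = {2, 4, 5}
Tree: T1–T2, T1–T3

Yes; width 2.

Every vertex of G appears in some bag (union = {1, 2, 3, 4, 5}); every edge is covered by a bag; and for each vertex v the set of bags containing v is connected in the bag tree. The decomposition is therefore valid. The largest bag has 3 vertices, so the width is 2.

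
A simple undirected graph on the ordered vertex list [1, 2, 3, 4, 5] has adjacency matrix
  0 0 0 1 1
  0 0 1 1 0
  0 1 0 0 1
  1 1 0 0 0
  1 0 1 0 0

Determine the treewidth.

A width-2 tree decomposition is:
Bags: B1 = {1, 2, 4}  B2 = {1, 2, 5}  B3 = {2, 3, 5}
Tree: B1–B2, B2–B3
Each bag holds 3 vertices, so the decomposition has width 2, which upper-bounds the treewidth. The edges 2–4–1–5–3–2 form a cycle, so G is not a tree and its treewidth is at least 2. Hence tw(G) = 2 exactly.

2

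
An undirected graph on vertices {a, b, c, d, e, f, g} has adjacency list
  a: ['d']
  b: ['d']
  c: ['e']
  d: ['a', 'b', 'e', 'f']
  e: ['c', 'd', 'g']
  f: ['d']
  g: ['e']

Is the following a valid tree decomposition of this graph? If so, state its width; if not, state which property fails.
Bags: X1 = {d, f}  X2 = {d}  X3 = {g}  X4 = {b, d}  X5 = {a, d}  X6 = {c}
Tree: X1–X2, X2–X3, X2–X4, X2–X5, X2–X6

A tree decomposition must satisfy three properties: every vertex lies in some bag; for every edge, both endpoints lie together in some bag; and for every vertex, the bags containing it form a connected subtree. Here vertex e appears in no bag, so the decomposition is invalid.

No — vertex e appears in no bag.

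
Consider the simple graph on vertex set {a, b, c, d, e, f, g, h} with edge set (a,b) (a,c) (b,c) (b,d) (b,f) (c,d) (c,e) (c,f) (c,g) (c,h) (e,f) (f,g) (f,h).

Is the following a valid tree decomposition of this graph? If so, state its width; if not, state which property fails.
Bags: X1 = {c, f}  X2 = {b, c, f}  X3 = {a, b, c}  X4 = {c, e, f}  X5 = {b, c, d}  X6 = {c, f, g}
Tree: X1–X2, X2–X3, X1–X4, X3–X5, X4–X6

No — vertex h appears in no bag.

A tree decomposition must satisfy three properties: every vertex lies in some bag; for every edge, both endpoints lie together in some bag; and for every vertex, the bags containing it form a connected subtree. Here vertex h appears in no bag, so the decomposition is invalid.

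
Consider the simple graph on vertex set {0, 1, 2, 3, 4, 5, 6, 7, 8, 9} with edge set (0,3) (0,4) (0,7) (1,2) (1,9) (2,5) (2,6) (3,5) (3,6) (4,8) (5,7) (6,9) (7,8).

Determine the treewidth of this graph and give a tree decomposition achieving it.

Every bag has size at most 3, so the width is 3 − 1 = 2 and tw(G) ≤ 2. Since 8–4–0–7–8 is a cycle in G, G is not acyclic. Forests are exactly the graphs of treewidth ≤ 1, so tw(G) ≥ 2. The upper and lower bounds meet at 2, so that is the treewidth.

Treewidth 2.
One such decomposition:
Bags: B1 = {4, 7, 8}  B2 = {0, 4, 7}  B3 = {0, 5, 7}  B4 = {0, 3, 5}  B5 = {2, 3, 5}  B6 = {2, 3, 6}  B7 = {1, 2, 6}  B8 = {1, 6, 9}
Tree: B1–B2, B2–B3, B3–B4, B4–B5, B5–B6, B6–B7, B7–B8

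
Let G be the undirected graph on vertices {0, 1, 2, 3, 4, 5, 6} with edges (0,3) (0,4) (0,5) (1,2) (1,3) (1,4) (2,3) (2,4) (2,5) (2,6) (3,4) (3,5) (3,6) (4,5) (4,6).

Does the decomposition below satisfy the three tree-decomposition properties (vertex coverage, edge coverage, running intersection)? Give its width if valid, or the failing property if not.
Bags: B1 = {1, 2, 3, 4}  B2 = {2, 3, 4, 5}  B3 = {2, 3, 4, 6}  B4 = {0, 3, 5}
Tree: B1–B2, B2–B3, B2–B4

A tree decomposition must satisfy three properties: every vertex lies in some bag; for every edge, both endpoints lie together in some bag; and for every vertex, the bags containing it form a connected subtree. Here edge (4,0) lies in no bag, so the decomposition is invalid.

No — edge (4,0) lies in no bag.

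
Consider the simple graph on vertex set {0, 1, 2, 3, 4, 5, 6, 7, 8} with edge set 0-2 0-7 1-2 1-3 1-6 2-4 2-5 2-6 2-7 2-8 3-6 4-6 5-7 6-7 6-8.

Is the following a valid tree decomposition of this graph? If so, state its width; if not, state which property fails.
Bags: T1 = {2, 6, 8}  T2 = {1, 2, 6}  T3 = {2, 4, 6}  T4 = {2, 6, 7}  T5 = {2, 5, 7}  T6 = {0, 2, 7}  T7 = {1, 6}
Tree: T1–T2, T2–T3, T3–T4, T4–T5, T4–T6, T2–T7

No — vertex 3 appears in no bag.

A tree decomposition must satisfy three properties: every vertex lies in some bag; for every edge, both endpoints lie together in some bag; and for every vertex, the bags containing it form a connected subtree. Here vertex 3 appears in no bag, so the decomposition is invalid.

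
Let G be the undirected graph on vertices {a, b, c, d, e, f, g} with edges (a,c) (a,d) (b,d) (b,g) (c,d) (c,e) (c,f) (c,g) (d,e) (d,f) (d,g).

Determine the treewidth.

A width-2 tree decomposition is:
Bags: B1 = {c, d, g}  B2 = {a, c, d}  B3 = {c, d, e}  B4 = {c, d, f}  B5 = {b, d, g}
Tree: B1–B2, B2–B3, B1–B4, B1–B5
Each bag holds 3 vertices, so the decomposition has width 2, which upper-bounds the treewidth. On the other hand G contains the 3-clique {c, d, g}. A clique must lie in a single bag of any decomposition, so no decomposition can have width below 2. Combining the bounds, tw(G) = 2.

2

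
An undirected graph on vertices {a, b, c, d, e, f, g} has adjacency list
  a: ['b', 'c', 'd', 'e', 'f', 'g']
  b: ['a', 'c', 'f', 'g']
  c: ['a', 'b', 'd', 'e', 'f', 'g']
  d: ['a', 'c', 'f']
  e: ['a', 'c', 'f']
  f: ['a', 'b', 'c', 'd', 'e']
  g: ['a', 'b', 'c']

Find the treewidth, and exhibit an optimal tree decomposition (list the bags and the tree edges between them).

Each bag holds 4 vertices, so the decomposition has width 3, which upper-bounds the treewidth. For the lower bound, the 4 vertices {a, b, c, g} are pairwise adjacent, and any tree decomposition puts a clique entirely inside one bag — forcing width ≥ 3. Therefore the treewidth is 3.

Treewidth 3.
One optimal decomposition is:
Bags: B1 = {a, b, c, f}  B2 = {a, c, d, f}  B3 = {a, c, e, f}  B4 = {a, b, c, g}
Tree: B1–B2, B2–B3, B1–B4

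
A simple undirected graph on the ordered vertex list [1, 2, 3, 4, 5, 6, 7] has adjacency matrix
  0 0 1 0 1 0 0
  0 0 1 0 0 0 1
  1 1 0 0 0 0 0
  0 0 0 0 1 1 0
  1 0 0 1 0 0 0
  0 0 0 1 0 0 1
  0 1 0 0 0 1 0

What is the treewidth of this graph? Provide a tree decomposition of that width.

Treewidth 2.
One optimal decomposition is:
Bags: B1 = {1, 3, 5}  B2 = {2, 3, 5}  B3 = {2, 5, 7}  B4 = {5, 6, 7}  B5 = {4, 5, 6}
Tree: B1–B2, B2–B3, B3–B4, B4–B5

The largest bag has 3 vertices, giving width 2; this decomposition certifies tw(G) ≤ 2. For the lower bound, G contains the cycle 5–1–3–2–7–6–4–5, so G is not a forest; only forests have treewidth ≤ 1, hence tw(G) ≥ 2. Therefore the treewidth is 2.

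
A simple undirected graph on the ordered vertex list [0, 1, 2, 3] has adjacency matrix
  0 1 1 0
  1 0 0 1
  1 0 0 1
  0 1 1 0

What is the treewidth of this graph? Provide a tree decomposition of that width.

Treewidth 2.
One optimal decomposition is:
Bags: B1 = {0, 1, 3}  B2 = {0, 2, 3}
Tree: B1–B2

The largest bag has 3 vertices, giving width 2; this decomposition certifies tw(G) ≤ 2. Since 3–1–0–2–3 is a cycle in G, G is not acyclic. Forests are exactly the graphs of treewidth ≤ 1, so tw(G) ≥ 2. Combining the bounds, tw(G) = 2.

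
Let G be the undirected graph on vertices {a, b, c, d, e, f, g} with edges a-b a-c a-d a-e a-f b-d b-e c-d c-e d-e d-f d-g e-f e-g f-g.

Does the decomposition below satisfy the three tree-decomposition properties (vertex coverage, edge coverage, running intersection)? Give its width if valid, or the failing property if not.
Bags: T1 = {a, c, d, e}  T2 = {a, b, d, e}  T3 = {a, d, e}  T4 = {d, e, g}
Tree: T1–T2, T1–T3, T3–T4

A tree decomposition must satisfy three properties: every vertex lies in some bag; for every edge, both endpoints lie together in some bag; and for every vertex, the bags containing it form a connected subtree. Here vertex f appears in no bag, so the decomposition is invalid.

No — vertex f appears in no bag.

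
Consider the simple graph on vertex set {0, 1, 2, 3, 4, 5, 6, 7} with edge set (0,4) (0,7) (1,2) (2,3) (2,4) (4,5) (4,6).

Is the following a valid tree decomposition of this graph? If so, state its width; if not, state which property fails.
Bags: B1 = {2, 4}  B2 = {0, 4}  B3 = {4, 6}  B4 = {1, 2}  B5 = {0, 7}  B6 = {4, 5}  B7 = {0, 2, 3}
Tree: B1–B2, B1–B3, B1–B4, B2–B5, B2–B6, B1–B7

A tree decomposition must satisfy three properties: every vertex lies in some bag; for every edge, both endpoints lie together in some bag; and for every vertex, the bags containing it form a connected subtree. Here bags containing vertex 0 are not connected in the tree, so the decomposition is invalid.

No — bags containing vertex 0 are not connected in the tree.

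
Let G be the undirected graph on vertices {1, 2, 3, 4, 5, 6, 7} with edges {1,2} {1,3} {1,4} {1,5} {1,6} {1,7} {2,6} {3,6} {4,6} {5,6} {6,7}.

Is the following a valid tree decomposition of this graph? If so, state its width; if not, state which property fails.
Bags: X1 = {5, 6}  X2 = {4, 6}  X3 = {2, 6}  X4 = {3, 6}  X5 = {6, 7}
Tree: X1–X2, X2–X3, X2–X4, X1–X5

A tree decomposition must satisfy three properties: every vertex lies in some bag; for every edge, both endpoints lie together in some bag; and for every vertex, the bags containing it form a connected subtree. Here vertex 1 appears in no bag, so the decomposition is invalid.

No — vertex 1 appears in no bag.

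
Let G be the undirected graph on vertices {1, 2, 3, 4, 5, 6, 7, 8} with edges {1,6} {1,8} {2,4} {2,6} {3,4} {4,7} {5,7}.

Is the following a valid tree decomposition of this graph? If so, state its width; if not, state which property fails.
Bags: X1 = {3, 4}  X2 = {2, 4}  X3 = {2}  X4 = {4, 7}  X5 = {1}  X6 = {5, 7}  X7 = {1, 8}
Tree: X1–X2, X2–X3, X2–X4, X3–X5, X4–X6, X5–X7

No — vertex 6 appears in no bag.

A tree decomposition must satisfy three properties: every vertex lies in some bag; for every edge, both endpoints lie together in some bag; and for every vertex, the bags containing it form a connected subtree. Here vertex 6 appears in no bag, so the decomposition is invalid.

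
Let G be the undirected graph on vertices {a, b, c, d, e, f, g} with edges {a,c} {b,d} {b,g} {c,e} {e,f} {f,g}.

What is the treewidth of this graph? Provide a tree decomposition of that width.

Treewidth 1.
Bags: B1 = {a, c}  B2 = {c, e}  B3 = {e, f}  B4 = {f, g}  B5 = {b, g}  B6 = {b, d}
Tree: B1–B2, B2–B3, B3–B4, B4–B5, B5–B6

The largest bag has 2 vertices, giving width 1; this decomposition certifies tw(G) ≤ 1. Since G has at least one edge (e.g. a–c), it is not an edgeless graph, so tw(G) ≥ 1. Hence tw(G) = 1 exactly.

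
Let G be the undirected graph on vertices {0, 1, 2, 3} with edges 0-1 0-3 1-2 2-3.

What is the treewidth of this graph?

A width-2 tree decomposition is:
Bags: B1 = {0, 1, 3}  B2 = {1, 2, 3}
Tree: B1–B2
Each bag holds 3 vertices, so the decomposition has width 2, which upper-bounds the treewidth. Since 3–0–1–2–3 is a cycle in G, G is not acyclic. Forests are exactly the graphs of treewidth ≤ 1, so tw(G) ≥ 2. Combining the bounds, tw(G) = 2.

2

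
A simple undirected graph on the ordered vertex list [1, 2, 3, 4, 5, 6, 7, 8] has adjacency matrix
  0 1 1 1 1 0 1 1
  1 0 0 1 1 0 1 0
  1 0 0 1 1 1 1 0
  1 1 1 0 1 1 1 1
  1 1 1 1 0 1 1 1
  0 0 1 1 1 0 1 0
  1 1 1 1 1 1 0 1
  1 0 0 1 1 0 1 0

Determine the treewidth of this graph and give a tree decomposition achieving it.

Treewidth 4.
One such decomposition:
Bags: B1 = {1, 3, 4, 5, 7}  B2 = {1, 4, 5, 7, 8}  B3 = {1, 2, 4, 5, 7}  B4 = {3, 4, 5, 6, 7}
Tree: B1–B2, B1–B3, B1–B4

Each bag holds 5 vertices, so the decomposition has width 4, which upper-bounds the treewidth. On the other hand G contains the 5-clique {1, 4, 5, 7, 8}. A clique must lie in a single bag of any decomposition, so no decomposition can have width below 4. Therefore the treewidth is 4.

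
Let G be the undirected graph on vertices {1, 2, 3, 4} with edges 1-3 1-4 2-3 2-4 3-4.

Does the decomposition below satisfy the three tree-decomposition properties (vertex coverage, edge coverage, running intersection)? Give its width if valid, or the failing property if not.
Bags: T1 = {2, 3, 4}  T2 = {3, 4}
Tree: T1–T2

A tree decomposition must satisfy three properties: every vertex lies in some bag; for every edge, both endpoints lie together in some bag; and for every vertex, the bags containing it form a connected subtree. Here vertex 1 appears in no bag, so the decomposition is invalid.

No — vertex 1 appears in no bag.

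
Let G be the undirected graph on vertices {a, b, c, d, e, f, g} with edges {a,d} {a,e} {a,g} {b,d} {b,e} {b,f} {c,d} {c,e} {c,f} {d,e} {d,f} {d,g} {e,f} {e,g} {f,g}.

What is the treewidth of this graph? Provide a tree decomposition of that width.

Treewidth 3.
One such decomposition:
Bags: B1 = {d, e, f, g}  B2 = {b, d, e, f}  B3 = {c, d, e, f}  B4 = {a, d, e, g}
Tree: B1–B2, B1–B3, B1–B4

Each bag holds 4 vertices, so the decomposition has width 3, which upper-bounds the treewidth. Conversely, {a, d, e, g} is a clique of size 4, and the vertices of any clique must share a bag in every tree decomposition; so some bag has ≥ 4 vertices and tw(G) ≥ 3. The upper and lower bounds meet at 3, so that is the treewidth.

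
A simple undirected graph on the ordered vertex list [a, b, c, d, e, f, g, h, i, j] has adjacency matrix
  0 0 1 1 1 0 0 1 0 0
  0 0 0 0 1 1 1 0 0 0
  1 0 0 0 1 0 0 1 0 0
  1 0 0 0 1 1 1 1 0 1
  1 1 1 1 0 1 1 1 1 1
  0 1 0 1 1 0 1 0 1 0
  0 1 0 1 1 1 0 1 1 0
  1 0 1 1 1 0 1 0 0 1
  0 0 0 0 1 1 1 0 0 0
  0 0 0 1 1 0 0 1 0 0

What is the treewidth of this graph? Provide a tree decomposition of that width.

Treewidth 3.
Bags: B1 = {d, e, f, g}  B2 = {e, f, g, i}  B3 = {d, e, g, h}  B4 = {d, e, h, j}  B5 = {a, d, e, h}  B6 = {a, c, e, h}  B7 = {b, e, f, g}
Tree: B1–B2, B1–B3, B3–B4, B4–B5, B5–B6, B2–B7

Each bag holds 4 vertices, so the decomposition has width 3, which upper-bounds the treewidth. Conversely, {d, e, g, h} is a clique of size 4, and the vertices of any clique must share a bag in every tree decomposition; so some bag has ≥ 4 vertices and tw(G) ≥ 3. Hence tw(G) = 3 exactly.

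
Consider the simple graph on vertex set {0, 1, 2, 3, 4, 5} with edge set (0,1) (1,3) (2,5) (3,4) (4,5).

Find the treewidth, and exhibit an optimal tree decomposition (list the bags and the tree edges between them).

Every bag has size at most 2, so the width is 2 − 1 = 1 and tw(G) ≤ 1. Any graph with an edge has treewidth ≥ 1, and G has the edge 2–5. The upper and lower bounds meet at 1, so that is the treewidth.

Treewidth 1.
One such decomposition:
Bags: B1 = {2, 5}  B2 = {4, 5}  B3 = {3, 4}  B4 = {1, 3}  B5 = {0, 1}
Tree: B1–B2, B2–B3, B3–B4, B4–B5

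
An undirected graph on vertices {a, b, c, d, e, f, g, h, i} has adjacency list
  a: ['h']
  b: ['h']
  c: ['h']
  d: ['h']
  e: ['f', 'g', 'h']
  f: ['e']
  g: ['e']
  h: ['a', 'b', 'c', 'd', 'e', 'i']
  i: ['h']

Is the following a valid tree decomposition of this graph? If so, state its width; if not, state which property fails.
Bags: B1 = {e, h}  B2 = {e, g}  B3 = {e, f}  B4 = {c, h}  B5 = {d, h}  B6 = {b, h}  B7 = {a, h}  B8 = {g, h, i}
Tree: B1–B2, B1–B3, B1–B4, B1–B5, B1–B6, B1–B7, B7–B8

A tree decomposition must satisfy three properties: every vertex lies in some bag; for every edge, both endpoints lie together in some bag; and for every vertex, the bags containing it form a connected subtree. Here bags containing vertex g are not connected in the tree, so the decomposition is invalid.

No — bags containing vertex g are not connected in the tree.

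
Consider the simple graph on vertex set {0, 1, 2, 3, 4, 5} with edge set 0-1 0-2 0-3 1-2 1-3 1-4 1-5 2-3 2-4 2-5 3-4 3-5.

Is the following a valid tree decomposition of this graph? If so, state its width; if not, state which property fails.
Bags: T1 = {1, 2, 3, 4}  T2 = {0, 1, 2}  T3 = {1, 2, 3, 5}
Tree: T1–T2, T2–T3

A tree decomposition must satisfy three properties: every vertex lies in some bag; for every edge, both endpoints lie together in some bag; and for every vertex, the bags containing it form a connected subtree. Here edge (3,0) lies in no bag, so the decomposition is invalid.

No — edge (3,0) lies in no bag.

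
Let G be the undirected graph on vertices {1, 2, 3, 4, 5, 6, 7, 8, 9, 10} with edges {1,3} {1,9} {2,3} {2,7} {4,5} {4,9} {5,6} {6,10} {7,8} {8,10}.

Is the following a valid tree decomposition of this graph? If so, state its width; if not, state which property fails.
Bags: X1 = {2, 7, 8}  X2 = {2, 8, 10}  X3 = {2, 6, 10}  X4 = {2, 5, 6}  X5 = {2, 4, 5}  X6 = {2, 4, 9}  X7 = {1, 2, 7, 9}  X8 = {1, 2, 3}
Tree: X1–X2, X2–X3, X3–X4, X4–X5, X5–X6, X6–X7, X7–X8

No — bags containing vertex 7 are not connected in the tree.

A tree decomposition must satisfy three properties: every vertex lies in some bag; for every edge, both endpoints lie together in some bag; and for every vertex, the bags containing it form a connected subtree. Here bags containing vertex 7 are not connected in the tree, so the decomposition is invalid.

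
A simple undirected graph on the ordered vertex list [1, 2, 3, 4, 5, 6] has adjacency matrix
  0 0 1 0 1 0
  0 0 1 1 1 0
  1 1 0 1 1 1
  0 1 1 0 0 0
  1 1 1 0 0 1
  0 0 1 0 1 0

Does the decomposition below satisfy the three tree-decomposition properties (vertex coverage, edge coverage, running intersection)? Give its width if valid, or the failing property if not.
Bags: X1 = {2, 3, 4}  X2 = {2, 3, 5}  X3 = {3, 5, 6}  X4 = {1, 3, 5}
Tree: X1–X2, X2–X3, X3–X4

Every vertex of G appears in some bag (union = {1, 2, 3, 4, 5, 6}); every edge is covered by a bag; and for each vertex v the set of bags containing v is connected in the bag tree. The decomposition is therefore valid. The largest bag has 3 vertices, so the width is 2.

Yes; width 2.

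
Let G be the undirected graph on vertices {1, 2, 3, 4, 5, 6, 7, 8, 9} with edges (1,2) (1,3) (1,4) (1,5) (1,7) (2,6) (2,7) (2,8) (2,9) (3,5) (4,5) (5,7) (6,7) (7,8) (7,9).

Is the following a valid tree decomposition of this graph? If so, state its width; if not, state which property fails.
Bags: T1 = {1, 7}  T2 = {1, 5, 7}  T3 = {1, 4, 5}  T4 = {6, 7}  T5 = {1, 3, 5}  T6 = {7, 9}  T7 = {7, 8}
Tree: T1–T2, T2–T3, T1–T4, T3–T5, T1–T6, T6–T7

A tree decomposition must satisfy three properties: every vertex lies in some bag; for every edge, both endpoints lie together in some bag; and for every vertex, the bags containing it form a connected subtree. Here vertex 2 appears in no bag, so the decomposition is invalid.

No — vertex 2 appears in no bag.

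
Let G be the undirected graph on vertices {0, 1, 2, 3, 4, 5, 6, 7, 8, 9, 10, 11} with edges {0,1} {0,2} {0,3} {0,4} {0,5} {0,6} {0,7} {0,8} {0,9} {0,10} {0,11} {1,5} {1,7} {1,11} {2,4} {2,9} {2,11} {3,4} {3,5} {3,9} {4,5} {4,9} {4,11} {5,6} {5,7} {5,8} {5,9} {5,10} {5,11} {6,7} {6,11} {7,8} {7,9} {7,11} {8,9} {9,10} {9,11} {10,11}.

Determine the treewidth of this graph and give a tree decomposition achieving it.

Every bag has size at most 5, so the width is 5 − 1 = 4 and tw(G) ≤ 4. On the other hand G contains the 5-clique {0, 2, 4, 9, 11}. A clique must lie in a single bag of any decomposition, so no decomposition can have width below 4. The upper and lower bounds meet at 4, so that is the treewidth.

Treewidth 4.
One optimal decomposition is:
Bags: B1 = {0, 1, 5, 7, 11}  B2 = {0, 5, 7, 9, 11}  B3 = {0, 5, 7, 8, 9}  B4 = {0, 4, 5, 9, 11}  B5 = {0, 2, 4, 9, 11}  B6 = {0, 5, 9, 10, 11}  B7 = {0, 5, 6, 7, 11}  B8 = {0, 3, 4, 5, 9}
Tree: B1–B2, B2–B3, B2–B4, B4–B5, B4–B6, B2–B7, B4–B8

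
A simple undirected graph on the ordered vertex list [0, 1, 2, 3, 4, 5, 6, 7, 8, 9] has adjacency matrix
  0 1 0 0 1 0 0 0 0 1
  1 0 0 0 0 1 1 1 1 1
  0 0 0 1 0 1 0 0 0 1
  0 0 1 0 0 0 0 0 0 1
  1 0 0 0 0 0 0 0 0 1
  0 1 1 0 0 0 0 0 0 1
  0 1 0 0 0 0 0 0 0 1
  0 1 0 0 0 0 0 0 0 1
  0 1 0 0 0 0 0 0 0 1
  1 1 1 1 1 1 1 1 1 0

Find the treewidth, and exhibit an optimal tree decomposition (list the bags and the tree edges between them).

Every bag has size at most 3, so the width is 3 − 1 = 2 and tw(G) ≤ 2. Conversely, {0, 1, 9} is a clique of size 3, and the vertices of any clique must share a bag in every tree decomposition; so some bag has ≥ 3 vertices and tw(G) ≥ 2. Combining the bounds, tw(G) = 2.

Treewidth 2.
Bags: B1 = {1, 5, 9}  B2 = {0, 1, 9}  B3 = {0, 4, 9}  B4 = {1, 8, 9}  B5 = {2, 5, 9}  B6 = {1, 7, 9}  B7 = {1, 6, 9}  B8 = {2, 3, 9}
Tree: B1–B2, B2–B3, B1–B4, B1–B5, B1–B6, B2–B7, B5–B8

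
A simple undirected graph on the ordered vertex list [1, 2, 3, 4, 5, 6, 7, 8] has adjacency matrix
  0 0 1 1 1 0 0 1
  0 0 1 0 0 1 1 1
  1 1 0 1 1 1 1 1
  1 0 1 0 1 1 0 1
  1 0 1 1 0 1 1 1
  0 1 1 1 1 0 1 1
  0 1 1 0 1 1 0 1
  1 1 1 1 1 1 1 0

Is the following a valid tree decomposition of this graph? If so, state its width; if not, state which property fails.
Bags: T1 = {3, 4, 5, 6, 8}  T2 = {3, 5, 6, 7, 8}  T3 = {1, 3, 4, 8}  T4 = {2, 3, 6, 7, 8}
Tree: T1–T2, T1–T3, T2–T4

A tree decomposition must satisfy three properties: every vertex lies in some bag; for every edge, both endpoints lie together in some bag; and for every vertex, the bags containing it form a connected subtree. Here edge (5,1) lies in no bag, so the decomposition is invalid.

No — edge (5,1) lies in no bag.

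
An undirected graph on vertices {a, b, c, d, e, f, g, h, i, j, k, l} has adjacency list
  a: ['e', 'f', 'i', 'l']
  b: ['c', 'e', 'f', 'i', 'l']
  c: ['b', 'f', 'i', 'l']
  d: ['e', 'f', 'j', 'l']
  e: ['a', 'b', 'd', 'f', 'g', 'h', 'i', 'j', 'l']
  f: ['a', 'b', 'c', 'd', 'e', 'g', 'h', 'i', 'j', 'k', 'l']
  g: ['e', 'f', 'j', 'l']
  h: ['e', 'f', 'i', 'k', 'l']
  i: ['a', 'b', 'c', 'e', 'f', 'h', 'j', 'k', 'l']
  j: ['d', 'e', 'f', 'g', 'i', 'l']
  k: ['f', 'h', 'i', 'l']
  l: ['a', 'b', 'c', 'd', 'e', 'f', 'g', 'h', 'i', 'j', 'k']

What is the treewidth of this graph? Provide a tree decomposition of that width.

Treewidth 4.
One such decomposition:
Bags: B1 = {e, f, h, i, l}  B2 = {a, e, f, i, l}  B3 = {b, e, f, i, l}  B4 = {e, f, i, j, l}  B5 = {e, f, g, j, l}  B6 = {f, h, i, k, l}  B7 = {b, c, f, i, l}  B8 = {d, e, f, j, l}
Tree: B1–B2, B1–B3, B1–B4, B4–B5, B1–B6, B3–B7, B4–B8

Each bag holds 5 vertices, so the decomposition has width 4, which upper-bounds the treewidth. For the lower bound, the 5 vertices {d, e, f, j, l} are pairwise adjacent, and any tree decomposition puts a clique entirely inside one bag — forcing width ≥ 4. Hence tw(G) = 4 exactly.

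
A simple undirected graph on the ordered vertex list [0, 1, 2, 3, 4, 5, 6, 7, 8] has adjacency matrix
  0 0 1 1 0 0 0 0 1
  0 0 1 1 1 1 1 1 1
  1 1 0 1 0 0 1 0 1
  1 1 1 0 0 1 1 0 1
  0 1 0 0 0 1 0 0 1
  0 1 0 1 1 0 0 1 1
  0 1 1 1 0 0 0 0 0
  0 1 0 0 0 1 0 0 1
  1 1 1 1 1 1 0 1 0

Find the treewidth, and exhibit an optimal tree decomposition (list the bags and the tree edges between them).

Treewidth 3.
Bags: B1 = {1, 5, 7, 8}  B2 = {1, 3, 5, 8}  B3 = {1, 2, 3, 8}  B4 = {0, 2, 3, 8}  B5 = {1, 2, 3, 6}  B6 = {1, 4, 5, 8}
Tree: B1–B2, B2–B3, B3–B4, B3–B5, B2–B6

Every bag has size at most 4, so the width is 4 − 1 = 3 and tw(G) ≤ 3. Conversely, {0, 2, 3, 8} is a clique of size 4, and the vertices of any clique must share a bag in every tree decomposition; so some bag has ≥ 4 vertices and tw(G) ≥ 3. Hence tw(G) = 3 exactly.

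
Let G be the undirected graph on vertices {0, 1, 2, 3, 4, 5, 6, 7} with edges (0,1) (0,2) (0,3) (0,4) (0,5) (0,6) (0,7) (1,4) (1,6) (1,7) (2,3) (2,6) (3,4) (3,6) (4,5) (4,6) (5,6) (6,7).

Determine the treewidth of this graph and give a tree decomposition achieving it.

The largest bag has 4 vertices, giving width 3; this decomposition certifies tw(G) ≤ 3. For the lower bound, the 4 vertices {0, 2, 3, 6} are pairwise adjacent, and any tree decomposition puts a clique entirely inside one bag — forcing width ≥ 3. Hence tw(G) = 3 exactly.

Treewidth 3.
One such decomposition:
Bags: B1 = {0, 3, 4, 6}  B2 = {0, 2, 3, 6}  B3 = {0, 1, 4, 6}  B4 = {0, 4, 5, 6}  B5 = {0, 1, 6, 7}
Tree: B1–B2, B1–B3, B1–B4, B3–B5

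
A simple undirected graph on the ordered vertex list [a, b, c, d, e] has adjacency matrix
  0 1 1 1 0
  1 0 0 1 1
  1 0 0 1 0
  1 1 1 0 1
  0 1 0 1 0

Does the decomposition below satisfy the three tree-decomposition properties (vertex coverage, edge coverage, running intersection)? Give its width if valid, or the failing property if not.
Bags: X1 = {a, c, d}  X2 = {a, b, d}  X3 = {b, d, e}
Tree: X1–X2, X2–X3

Vertex coverage: the bags together contain {a, b, c, d, e}, the full vertex set. Edge coverage: each edge of G has both endpoints in at least one bag. Running intersection: for every vertex, the bags containing it form a connected subtree. All three properties hold, so this is a valid tree decomposition of width max|bag| − 1 = 2, and hence tw(G) ≤ 2.

Yes; width 2.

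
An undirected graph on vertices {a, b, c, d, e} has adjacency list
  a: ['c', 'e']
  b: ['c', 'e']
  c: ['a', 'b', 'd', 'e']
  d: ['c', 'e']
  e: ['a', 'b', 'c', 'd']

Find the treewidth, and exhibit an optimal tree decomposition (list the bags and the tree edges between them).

Treewidth 2.
One such decomposition:
Bags: B1 = {b, c, e}  B2 = {c, d, e}  B3 = {a, c, e}
Tree: B1–B2, B2–B3

Each bag holds 3 vertices, so the decomposition has width 2, which upper-bounds the treewidth. On the other hand G contains the 3-clique {c, d, e}. A clique must lie in a single bag of any decomposition, so no decomposition can have width below 2. Therefore the treewidth is 2.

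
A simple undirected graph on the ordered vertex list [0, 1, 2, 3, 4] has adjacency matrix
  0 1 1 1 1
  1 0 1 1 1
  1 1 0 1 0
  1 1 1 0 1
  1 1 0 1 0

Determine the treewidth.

3

A width-3 tree decomposition is:
Bags: B1 = {0, 1, 3, 4}  B2 = {0, 1, 2, 3}
Tree: B1–B2
Each bag holds 4 vertices, so the decomposition has width 3, which upper-bounds the treewidth. On the other hand G contains the 4-clique {0, 1, 2, 3}. A clique must lie in a single bag of any decomposition, so no decomposition can have width below 3. Combining the bounds, tw(G) = 3.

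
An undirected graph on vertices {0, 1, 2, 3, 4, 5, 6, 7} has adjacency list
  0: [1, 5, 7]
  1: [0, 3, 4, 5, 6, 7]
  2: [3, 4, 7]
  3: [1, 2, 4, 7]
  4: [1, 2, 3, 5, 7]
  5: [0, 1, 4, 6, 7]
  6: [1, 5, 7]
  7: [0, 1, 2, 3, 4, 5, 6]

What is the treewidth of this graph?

A width-3 tree decomposition is:
Bags: B1 = {1, 4, 5, 7}  B2 = {0, 1, 5, 7}  B3 = {1, 5, 6, 7}  B4 = {1, 3, 4, 7}  B5 = {2, 3, 4, 7}
Tree: B1–B2, B1–B3, B1–B4, B4–B5
The largest bag has 4 vertices, giving width 3; this decomposition certifies tw(G) ≤ 3. For the lower bound, the 4 vertices {1, 3, 4, 7} are pairwise adjacent, and any tree decomposition puts a clique entirely inside one bag — forcing width ≥ 3. Combining the bounds, tw(G) = 3.

3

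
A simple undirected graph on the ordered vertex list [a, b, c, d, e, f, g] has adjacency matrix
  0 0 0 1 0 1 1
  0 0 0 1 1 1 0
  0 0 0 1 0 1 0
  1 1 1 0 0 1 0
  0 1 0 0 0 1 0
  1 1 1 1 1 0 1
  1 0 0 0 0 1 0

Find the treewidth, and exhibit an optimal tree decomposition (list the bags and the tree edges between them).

The largest bag has 3 vertices, giving width 2; this decomposition certifies tw(G) ≤ 2. Conversely, {c, d, f} is a clique of size 3, and the vertices of any clique must share a bag in every tree decomposition; so some bag has ≥ 3 vertices and tw(G) ≥ 2. The upper and lower bounds meet at 2, so that is the treewidth.

Treewidth 2.
One optimal decomposition is:
Bags: B1 = {a, d, f}  B2 = {b, d, f}  B3 = {c, d, f}  B4 = {a, f, g}  B5 = {b, e, f}
Tree: B1–B2, B1–B3, B1–B4, B2–B5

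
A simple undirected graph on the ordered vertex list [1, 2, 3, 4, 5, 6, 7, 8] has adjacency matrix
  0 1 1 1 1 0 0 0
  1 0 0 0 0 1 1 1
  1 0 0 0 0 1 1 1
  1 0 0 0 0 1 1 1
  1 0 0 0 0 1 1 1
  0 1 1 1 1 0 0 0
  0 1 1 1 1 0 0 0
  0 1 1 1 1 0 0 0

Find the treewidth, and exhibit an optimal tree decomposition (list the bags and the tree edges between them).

The largest bag has 5 vertices, giving width 4; this decomposition certifies tw(G) ≤ 4. For the lower bound: the 5 vertex sets {4,6}, {5,7}, {1,2}, {8}, {3} are disjoint, each induces a connected subgraph, and every pair is joined by at least one edge of G. Contracting each set to a single vertex therefore yields K_{5} as a minor, and since treewidth is minor-monotone, tw(G) ≥ tw(K_{5}) = 4. Combining the bounds, tw(G) = 4.

Treewidth 4.
One such decomposition:
Bags: B1 = {1, 4, 6, 7, 8}  B2 = {1, 5, 6, 7, 8}  B3 = {1, 2, 6, 7, 8}  B4 = {1, 3, 6, 7, 8}
Tree: B1–B2, B2–B3, B3–B4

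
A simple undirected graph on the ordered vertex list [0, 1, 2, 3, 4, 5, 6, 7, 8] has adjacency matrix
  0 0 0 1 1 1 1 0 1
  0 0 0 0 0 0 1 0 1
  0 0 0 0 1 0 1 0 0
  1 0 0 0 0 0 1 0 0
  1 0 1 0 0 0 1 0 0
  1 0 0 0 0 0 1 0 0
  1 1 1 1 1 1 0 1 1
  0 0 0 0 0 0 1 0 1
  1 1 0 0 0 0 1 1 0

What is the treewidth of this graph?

A width-2 tree decomposition is:
Bags: B1 = {1, 6, 8}  B2 = {6, 7, 8}  B3 = {0, 6, 8}  B4 = {0, 4, 6}  B5 = {2, 4, 6}  B6 = {0, 3, 6}  B7 = {0, 5, 6}
Tree: B1–B2, B1–B3, B3–B4, B4–B5, B3–B6, B3–B7
Every bag has size at most 3, so the width is 3 − 1 = 2 and tw(G) ≤ 2. On the other hand G contains the 3-clique {0, 6, 8}. A clique must lie in a single bag of any decomposition, so no decomposition can have width below 2. Hence tw(G) = 2 exactly.

2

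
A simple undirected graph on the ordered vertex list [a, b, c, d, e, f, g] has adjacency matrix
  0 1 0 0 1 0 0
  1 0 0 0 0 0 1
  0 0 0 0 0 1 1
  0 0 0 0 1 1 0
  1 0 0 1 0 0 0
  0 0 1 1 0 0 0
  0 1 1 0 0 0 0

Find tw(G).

A width-2 tree decomposition is:
Bags: B1 = {a, b, g}  B2 = {a, e, g}  B3 = {d, e, g}  B4 = {d, f, g}  B5 = {c, f, g}
Tree: B1–B2, B2–B3, B3–B4, B4–B5
Every bag has size at most 3, so the width is 3 − 1 = 2 and tw(G) ≤ 2. Since g–b–a–e–d–f–c–g is a cycle in G, G is not acyclic. Forests are exactly the graphs of treewidth ≤ 1, so tw(G) ≥ 2. The upper and lower bounds meet at 2, so that is the treewidth.

2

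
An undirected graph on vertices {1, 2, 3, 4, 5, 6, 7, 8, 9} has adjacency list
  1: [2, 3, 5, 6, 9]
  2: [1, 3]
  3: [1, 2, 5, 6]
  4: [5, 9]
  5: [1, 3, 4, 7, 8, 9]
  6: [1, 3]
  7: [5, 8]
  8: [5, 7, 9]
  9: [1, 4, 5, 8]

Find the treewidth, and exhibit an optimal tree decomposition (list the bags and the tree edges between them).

Every bag has size at most 3, so the width is 3 − 1 = 2 and tw(G) ≤ 2. On the other hand G contains the 3-clique {1, 2, 3}. A clique must lie in a single bag of any decomposition, so no decomposition can have width below 2. Hence tw(G) = 2 exactly.

Treewidth 2.
One such decomposition:
Bags: B1 = {1, 3, 5}  B2 = {1, 3, 6}  B3 = {1, 5, 9}  B4 = {5, 8, 9}  B5 = {1, 2, 3}  B6 = {5, 7, 8}  B7 = {4, 5, 9}
Tree: B1–B2, B1–B3, B3–B4, B2–B5, B4–B6, B4–B7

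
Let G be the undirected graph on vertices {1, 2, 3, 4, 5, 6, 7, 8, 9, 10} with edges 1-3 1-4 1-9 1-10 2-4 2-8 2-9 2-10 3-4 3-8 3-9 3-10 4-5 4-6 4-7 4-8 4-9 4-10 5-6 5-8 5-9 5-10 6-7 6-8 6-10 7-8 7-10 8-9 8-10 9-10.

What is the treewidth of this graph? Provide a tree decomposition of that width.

Treewidth 4.
One such decomposition:
Bags: B1 = {4, 5, 8, 9, 10}  B2 = {3, 4, 8, 9, 10}  B3 = {2, 4, 8, 9, 10}  B4 = {1, 3, 4, 9, 10}  B5 = {4, 5, 6, 8, 10}  B6 = {4, 6, 7, 8, 10}
Tree: B1–B2, B2–B3, B2–B4, B1–B5, B5–B6

The largest bag has 5 vertices, giving width 4; this decomposition certifies tw(G) ≤ 4. On the other hand G contains the 5-clique {2, 4, 8, 9, 10}. A clique must lie in a single bag of any decomposition, so no decomposition can have width below 4. Hence tw(G) = 4 exactly.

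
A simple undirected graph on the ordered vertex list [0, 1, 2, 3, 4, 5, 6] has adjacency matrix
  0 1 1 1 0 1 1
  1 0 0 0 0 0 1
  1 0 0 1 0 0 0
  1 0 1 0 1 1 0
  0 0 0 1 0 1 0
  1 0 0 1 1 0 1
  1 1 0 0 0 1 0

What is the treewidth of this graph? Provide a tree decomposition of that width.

Each bag holds 3 vertices, so the decomposition has width 2, which upper-bounds the treewidth. Conversely, {0, 1, 6} is a clique of size 3, and the vertices of any clique must share a bag in every tree decomposition; so some bag has ≥ 3 vertices and tw(G) ≥ 2. Therefore the treewidth is 2.

Treewidth 2.
One such decomposition:
Bags: B1 = {0, 5, 6}  B2 = {0, 1, 6}  B3 = {0, 3, 5}  B4 = {3, 4, 5}  B5 = {0, 2, 3}
Tree: B1–B2, B1–B3, B3–B4, B3–B5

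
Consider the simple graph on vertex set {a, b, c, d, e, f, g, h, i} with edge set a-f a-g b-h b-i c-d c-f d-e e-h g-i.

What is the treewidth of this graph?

2

A width-2 tree decomposition is:
Bags: B1 = {b, h, i}  B2 = {e, h, i}  B3 = {d, e, i}  B4 = {c, d, i}  B5 = {c, f, i}  B6 = {a, f, i}  B7 = {a, g, i}
Tree: B1–B2, B2–B3, B3–B4, B4–B5, B5–B6, B6–B7
Every bag has size at most 3, so the width is 3 − 1 = 2 and tw(G) ≤ 2. Since i–b–h–e–d–c–f–a–g–i is a cycle in G, G is not acyclic. Forests are exactly the graphs of treewidth ≤ 1, so tw(G) ≥ 2. Hence tw(G) = 2 exactly.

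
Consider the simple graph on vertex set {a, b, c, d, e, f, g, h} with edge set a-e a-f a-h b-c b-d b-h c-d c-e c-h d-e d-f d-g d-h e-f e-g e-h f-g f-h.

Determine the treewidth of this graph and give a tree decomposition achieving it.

Treewidth 3.
One such decomposition:
Bags: B1 = {d, e, f, h}  B2 = {d, e, f, g}  B3 = {c, d, e, h}  B4 = {a, e, f, h}  B5 = {b, c, d, h}
Tree: B1–B2, B1–B3, B1–B4, B3–B5

Every bag has size at most 4, so the width is 4 − 1 = 3 and tw(G) ≤ 3. Conversely, {d, e, f, g} is a clique of size 4, and the vertices of any clique must share a bag in every tree decomposition; so some bag has ≥ 4 vertices and tw(G) ≥ 3. Combining the bounds, tw(G) = 3.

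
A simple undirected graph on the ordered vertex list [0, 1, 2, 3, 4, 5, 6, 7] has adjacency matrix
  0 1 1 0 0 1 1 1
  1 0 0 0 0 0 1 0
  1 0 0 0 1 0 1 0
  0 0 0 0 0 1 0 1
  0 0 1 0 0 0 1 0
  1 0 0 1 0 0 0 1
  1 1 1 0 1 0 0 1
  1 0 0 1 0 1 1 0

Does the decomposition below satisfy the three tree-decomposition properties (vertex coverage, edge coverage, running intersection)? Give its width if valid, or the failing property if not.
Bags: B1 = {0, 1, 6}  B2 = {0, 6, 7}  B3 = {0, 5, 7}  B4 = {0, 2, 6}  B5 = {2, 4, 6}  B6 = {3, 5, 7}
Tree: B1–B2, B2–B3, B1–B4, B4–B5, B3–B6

Yes; width 2.

Every vertex of G appears in some bag (union = {0, 1, 2, 3, 4, 5, 6, 7}); every edge is covered by a bag; and for each vertex v the set of bags containing v is connected in the bag tree. The decomposition is therefore valid. The largest bag has 3 vertices, so the width is 2.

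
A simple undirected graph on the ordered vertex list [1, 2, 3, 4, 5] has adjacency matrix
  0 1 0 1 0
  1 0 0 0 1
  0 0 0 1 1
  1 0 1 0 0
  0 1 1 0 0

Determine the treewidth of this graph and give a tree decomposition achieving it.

Treewidth 2.
One optimal decomposition is:
Bags: B1 = {2, 3, 5}  B2 = {2, 3, 4}  B3 = {1, 2, 4}
Tree: B1–B2, B2–B3

Every bag has size at most 3, so the width is 3 − 1 = 2 and tw(G) ≤ 2. For the lower bound, G contains the cycle 2–5–3–4–1–2, so G is not a forest; only forests have treewidth ≤ 1, hence tw(G) ≥ 2. Hence tw(G) = 2 exactly.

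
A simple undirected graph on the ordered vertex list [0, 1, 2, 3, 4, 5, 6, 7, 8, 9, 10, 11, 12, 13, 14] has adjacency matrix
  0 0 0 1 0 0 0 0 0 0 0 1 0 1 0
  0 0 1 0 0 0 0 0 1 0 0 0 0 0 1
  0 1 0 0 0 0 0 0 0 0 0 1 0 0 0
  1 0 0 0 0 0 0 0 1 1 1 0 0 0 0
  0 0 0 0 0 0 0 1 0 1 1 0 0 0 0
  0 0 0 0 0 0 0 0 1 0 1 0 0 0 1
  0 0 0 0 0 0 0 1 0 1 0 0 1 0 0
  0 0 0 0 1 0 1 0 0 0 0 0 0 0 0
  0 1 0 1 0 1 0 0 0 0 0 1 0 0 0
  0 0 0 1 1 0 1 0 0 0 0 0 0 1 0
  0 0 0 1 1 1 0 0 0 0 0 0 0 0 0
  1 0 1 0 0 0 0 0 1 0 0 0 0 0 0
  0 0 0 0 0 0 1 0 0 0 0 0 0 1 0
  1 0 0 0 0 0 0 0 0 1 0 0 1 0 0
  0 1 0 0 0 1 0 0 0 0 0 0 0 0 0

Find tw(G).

3

A width-3 tree decomposition is:
Bags: B1 = {6, 7, 12, 13}  B2 = {6, 7, 9, 13}  B3 = {4, 7, 9, 13}  B4 = {0, 4, 9, 13}  B5 = {0, 3, 4, 9}  B6 = {0, 3, 4, 10}  B7 = {0, 3, 10, 11}  B8 = {3, 8, 10, 11}  B9 = {5, 8, 10, 11}  B10 = {2, 5, 8, 11}  B11 = {1, 2, 5, 8}  B12 = {1, 2, 5, 14}
Tree: B1–B2, B2–B3, B3–B4, B4–B5, B5–B6, B6–B7, B7–B8, B8–B9, B9–B10, B10–B11, B11–B12
The largest bag has 4 vertices, giving width 3; this decomposition certifies tw(G) ≤ 3. For the lower bound: the 4 vertex sets {6,7,12}, {13}, {9}, {0,3,4,10} are disjoint, each induces a connected subgraph, and every pair is joined by at least one edge of G. Contracting each set to a single vertex therefore yields K_{4} as a minor, and since treewidth is minor-monotone, tw(G) ≥ tw(K_{4}) = 3. Hence tw(G) = 3 exactly.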